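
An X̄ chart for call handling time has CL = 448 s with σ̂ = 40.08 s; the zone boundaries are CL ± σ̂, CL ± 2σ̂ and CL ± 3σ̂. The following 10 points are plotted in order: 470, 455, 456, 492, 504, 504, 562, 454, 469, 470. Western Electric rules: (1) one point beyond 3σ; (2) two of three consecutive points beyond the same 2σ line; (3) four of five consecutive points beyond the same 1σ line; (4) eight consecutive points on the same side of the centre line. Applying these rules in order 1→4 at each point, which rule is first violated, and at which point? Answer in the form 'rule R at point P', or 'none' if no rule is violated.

rule 3 at point 7

Zone of each point (C = within 1σ̂, B = 1σ̂–2σ̂, A = 2σ̂–3σ̂, * = beyond 3σ̂; sign = side of CL): 1:+C, 2:+C, 3:+C, 4:+B, 5:+B, 6:+B, 7:+A, 8:+C, 9:+C, 10:+C
Rule 3 (four of five consecutive points beyond the same 1σ limit) is satisfied at point 7.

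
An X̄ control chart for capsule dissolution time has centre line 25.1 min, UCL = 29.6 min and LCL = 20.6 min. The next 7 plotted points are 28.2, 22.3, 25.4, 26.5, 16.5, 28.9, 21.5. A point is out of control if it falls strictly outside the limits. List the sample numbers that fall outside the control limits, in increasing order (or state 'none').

5

Compare each point to [20.6, 29.6]: sample 5 = 16.5 < LCL.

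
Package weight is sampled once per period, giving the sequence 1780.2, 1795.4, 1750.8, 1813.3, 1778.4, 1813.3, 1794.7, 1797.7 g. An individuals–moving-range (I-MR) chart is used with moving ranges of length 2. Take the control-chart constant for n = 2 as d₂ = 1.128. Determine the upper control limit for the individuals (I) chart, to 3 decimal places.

X̄ = (1780.2 + 1795.4 + 1750.8 + 1813.3 + 1778.4 + 1813.3 + 1794.7 + 1797.7) / 8 = 1790.4750
Moving ranges: 15.2, 44.6, 62.5, 34.9, 34.9, 18.6, 3.0; M̄R̄ = 213.7000 / 7 = 30.5286
UCL = X̄ + 3·M̄R̄/d₂ = 1790.4750 + 3 × 30.5286 / 1.128 = 1871.6680

1871.668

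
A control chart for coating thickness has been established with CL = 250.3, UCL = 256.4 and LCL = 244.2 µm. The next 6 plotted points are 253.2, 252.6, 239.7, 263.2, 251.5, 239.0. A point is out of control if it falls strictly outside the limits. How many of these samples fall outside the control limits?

Compare each point to [244.2, 256.4]: sample 3 = 239.7 < LCL; sample 4 = 263.2 > UCL; sample 6 = 239.0 < LCL.

3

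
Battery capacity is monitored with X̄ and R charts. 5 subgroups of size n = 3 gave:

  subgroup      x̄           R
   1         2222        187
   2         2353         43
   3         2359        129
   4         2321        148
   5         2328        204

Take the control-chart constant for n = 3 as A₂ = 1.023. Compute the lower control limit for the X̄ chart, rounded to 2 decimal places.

2171.13

X̄̄ = (2222 + 2353 + 2359 + 2321 + 2328) / 5 = 11583.0000 / 5 = 2316.6000
R̄ = (187 + 43 + 129 + 148 + 204) / 5 = 711.0000 / 5 = 142.2000
LCL = X̄̄ − A₂·R̄ = 2316.6000 − 1.023 × 142.2000 = 2171.1294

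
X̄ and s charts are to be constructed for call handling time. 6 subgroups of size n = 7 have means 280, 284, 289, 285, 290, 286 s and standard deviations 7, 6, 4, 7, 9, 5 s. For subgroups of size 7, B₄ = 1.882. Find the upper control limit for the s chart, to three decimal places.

s̄ = (7 + 6 + 4 + 7 + 9 + 5) / 6 = 6.3333
UCL_s = B₄·s̄ = 1.882 × 6.3333 = 11.9193

11.919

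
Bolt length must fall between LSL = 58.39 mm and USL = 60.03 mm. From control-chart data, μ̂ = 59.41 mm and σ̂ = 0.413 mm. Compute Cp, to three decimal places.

Cp = (USL − LSL) / (6σ̂) = (60.03 − 58.39) / (6 × 0.413) = 1.6400 / 2.4780 = 0.6618

0.662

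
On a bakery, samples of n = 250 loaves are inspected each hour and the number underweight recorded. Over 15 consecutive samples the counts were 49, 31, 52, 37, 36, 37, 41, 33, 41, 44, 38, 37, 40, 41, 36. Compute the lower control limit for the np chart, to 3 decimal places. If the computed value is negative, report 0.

22.226

p̄ = Σdᵢ / (k·n) = 593 / (15 × 250) = 0.15813
LCL = np̄ − 3·√(np̄(1−p̄)) = 39.5333 − 3 × 5.7690 = 22.2262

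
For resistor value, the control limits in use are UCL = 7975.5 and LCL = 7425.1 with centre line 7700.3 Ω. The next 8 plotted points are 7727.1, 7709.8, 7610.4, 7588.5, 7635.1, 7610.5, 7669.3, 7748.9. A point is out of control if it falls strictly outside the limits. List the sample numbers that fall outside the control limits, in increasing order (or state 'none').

All 8 points lie within [7425.1, 7975.5].

none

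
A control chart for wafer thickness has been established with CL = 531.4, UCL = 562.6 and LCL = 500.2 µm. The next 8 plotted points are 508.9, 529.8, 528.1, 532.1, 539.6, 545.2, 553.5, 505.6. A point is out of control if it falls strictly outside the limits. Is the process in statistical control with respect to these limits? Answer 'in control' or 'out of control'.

All 8 points lie within [500.2, 562.6].

in control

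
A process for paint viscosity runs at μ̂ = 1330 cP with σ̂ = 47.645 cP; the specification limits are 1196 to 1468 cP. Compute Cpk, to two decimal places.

0.94

Cpu = (USL − μ̂) / (3σ̂) = (1468 − 1330) / (3 × 47.645) = 0.9655; Cpl = (μ̂ − LSL) / (3σ̂) = (1330 − 1196) / (3 × 47.645) = 0.9375; Cpk = min(Cpu, Cpl) = 0.9375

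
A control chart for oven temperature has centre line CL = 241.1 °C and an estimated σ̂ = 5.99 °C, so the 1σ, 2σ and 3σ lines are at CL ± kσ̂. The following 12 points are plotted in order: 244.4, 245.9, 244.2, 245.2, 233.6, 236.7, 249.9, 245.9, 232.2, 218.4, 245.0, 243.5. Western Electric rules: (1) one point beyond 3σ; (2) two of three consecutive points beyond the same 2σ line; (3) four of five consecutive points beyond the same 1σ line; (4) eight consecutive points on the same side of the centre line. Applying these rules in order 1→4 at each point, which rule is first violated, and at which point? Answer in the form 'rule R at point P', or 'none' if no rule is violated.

Zone of each point (C = within 1σ̂, B = 1σ̂–2σ̂, A = 2σ̂–3σ̂, * = beyond 3σ̂; sign = side of CL): 1:+C, 2:+C, 3:+C, 4:+C, 5:-B, 6:-C, 7:+B, 8:+C, 9:-B, 10:-*, 11:+C, 12:+C
Rule 1 (one point beyond the 3σ limits) is satisfied at point 10.

rule 1 at point 10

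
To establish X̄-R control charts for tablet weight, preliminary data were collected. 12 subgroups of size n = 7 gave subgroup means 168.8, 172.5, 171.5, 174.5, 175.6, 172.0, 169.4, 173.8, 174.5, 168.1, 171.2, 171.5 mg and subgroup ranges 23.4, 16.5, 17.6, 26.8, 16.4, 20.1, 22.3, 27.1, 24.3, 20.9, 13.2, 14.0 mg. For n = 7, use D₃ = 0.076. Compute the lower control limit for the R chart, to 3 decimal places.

R̄ = (23.4 + 16.5 + 17.6 + 26.8 + 16.4 + 20.1 + 22.3 + 27.1 + 24.3 + 20.9 + 13.2 + 14.0) / 12 = 242.6000 / 12 = 20.2167
LCL_R = D₃·R̄ = 0.076 × 20.2167 = 1.5365

1.536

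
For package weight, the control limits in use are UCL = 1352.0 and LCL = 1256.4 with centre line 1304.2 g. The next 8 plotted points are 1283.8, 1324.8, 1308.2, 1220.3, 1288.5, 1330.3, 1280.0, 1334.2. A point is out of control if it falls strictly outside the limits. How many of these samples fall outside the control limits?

Compare each point to [1256.4, 1352.0]: sample 4 = 1220.3 < LCL.

1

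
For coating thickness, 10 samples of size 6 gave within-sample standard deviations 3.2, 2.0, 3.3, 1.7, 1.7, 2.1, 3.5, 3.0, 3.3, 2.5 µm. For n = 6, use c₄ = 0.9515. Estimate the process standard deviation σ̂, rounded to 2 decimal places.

2.76

s̄ = (3.2 + 2.0 + 3.3 + 1.7 + 1.7 + 2.1 + 3.5 + 3.0 + 3.3 + 2.5) / 10 = 2.6300
σ̂ = s̄ / c₄ = 2.6300 / 0.9515 = 2.7641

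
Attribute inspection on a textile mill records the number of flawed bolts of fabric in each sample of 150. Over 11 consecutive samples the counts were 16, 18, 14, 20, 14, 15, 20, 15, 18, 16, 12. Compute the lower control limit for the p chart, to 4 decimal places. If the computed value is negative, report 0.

p̄ = Σdᵢ / (k·n) = 178 / (11 × 150) = 0.10788
LCL = p̄ − 3·√(p̄(1−p̄)/n) = 0.10788 − 3 × 0.02533 = 0.03189

0.0319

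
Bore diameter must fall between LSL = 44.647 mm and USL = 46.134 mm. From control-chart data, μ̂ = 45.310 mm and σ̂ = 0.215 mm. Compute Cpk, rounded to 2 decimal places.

Cpu = (USL − μ̂) / (3σ̂) = (46.134 − 45.310) / (3 × 0.215) = 1.2775; Cpl = (μ̂ − LSL) / (3σ̂) = (45.310 − 44.647) / (3 × 0.215) = 1.0279; Cpk = min(Cpu, Cpl) = 1.0279

1.03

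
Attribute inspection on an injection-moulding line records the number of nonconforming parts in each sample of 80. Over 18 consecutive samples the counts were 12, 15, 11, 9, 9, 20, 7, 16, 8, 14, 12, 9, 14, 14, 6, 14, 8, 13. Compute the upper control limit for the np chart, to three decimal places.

p̄ = Σdᵢ / (k·n) = 211 / (18 × 80) = 0.14653
UCL = np̄ + 3·√(np̄(1−p̄)) = 11.7222 + 3 × √(11.7222×0.85347) = 11.7222 + 3 × 3.1630 = 21.2112

21.211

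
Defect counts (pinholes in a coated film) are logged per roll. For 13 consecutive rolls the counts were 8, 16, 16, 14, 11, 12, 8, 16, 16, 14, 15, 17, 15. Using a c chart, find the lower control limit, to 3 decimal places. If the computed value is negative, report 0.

2.591

c̄ = (8 + 16 + 16 + 14 + 11 + 12 + 8 + 16 + 16 + 14 + 15 + 17 + 15) / 13 = 178 / 13 = 13.6923
LCL = c̄ − 3√c̄ = 13.6923 − 3 × 3.7003 = 2.5914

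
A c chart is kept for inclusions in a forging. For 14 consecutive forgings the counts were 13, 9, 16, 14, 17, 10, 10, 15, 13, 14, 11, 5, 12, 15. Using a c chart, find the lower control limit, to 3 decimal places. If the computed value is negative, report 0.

c̄ = (13 + 9 + 16 + 14 + 17 + 10 + 10 + 15 + 13 + 14 + 11 + 5 + 12 + 15) / 14 = 174 / 14 = 12.4286
LCL = c̄ − 3√c̄ = 12.4286 − 3 × 3.5254 = 1.8523

1.852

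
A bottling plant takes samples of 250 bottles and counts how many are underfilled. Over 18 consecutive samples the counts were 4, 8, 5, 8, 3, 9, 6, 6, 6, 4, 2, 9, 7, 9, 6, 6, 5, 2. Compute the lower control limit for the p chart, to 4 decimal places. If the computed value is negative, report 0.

0.0000

p̄ = Σdᵢ / (k·n) = 105 / (18 × 250) = 0.02333
LCL = p̄ − 3·√(p̄(1−p̄)/n) = 0.02333 − 3 × 0.00955 = -0.00531 → 0 (negative, so LCL = 0)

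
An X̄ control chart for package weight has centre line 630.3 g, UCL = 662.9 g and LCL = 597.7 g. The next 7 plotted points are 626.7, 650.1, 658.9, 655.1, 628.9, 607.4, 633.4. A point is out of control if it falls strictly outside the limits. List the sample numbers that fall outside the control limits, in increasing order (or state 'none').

none

All 7 points lie within [597.7, 662.9].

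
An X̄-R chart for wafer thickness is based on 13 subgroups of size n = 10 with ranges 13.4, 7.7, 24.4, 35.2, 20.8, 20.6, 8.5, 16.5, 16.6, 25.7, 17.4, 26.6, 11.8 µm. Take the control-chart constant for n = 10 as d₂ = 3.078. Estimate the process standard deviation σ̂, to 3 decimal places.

6.128

R̄ = (13.4 + 7.7 + 24.4 + 35.2 + 20.8 + 20.6 + 8.5 + 16.5 + 16.6 + 25.7 + 17.4 + 26.6 + 11.8) / 13 = 18.8615
σ̂ = R̄ / d₂ = 18.8615 / 3.078 = 6.1279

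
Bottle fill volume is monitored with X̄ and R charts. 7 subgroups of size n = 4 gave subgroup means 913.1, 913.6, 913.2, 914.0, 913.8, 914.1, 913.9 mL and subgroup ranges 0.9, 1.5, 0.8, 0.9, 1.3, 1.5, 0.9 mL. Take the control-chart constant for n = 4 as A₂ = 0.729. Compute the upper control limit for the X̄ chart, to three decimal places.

914.484

X̄̄ = (913.1 + 913.6 + 913.2 + 914.0 + 913.8 + 914.1 + 913.9) / 7 = 6395.7000 / 7 = 913.6714
R̄ = (0.9 + 1.5 + 0.8 + 0.9 + 1.3 + 1.5 + 0.9) / 7 = 7.8000 / 7 = 1.1143
UCL = X̄̄ + A₂·R̄ = 913.6714 + 0.729 × 1.1143 = 914.4837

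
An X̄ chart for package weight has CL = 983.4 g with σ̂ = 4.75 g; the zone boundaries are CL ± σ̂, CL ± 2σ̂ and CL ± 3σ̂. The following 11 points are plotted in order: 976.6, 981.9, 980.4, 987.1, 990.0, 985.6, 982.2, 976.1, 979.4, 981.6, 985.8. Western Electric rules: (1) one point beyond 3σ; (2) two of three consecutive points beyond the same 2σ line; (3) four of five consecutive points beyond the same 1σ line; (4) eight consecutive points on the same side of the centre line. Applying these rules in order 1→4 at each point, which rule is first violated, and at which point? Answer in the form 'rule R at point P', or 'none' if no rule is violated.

none

Zone of each point (C = within 1σ̂, B = 1σ̂–2σ̂, A = 2σ̂–3σ̂, * = beyond 3σ̂; sign = side of CL): 1:-B, 2:-C, 3:-C, 4:+C, 5:+B, 6:+C, 7:-C, 8:-B, 9:-C, 10:-C, 11:+C
No rule fires across all 11 points.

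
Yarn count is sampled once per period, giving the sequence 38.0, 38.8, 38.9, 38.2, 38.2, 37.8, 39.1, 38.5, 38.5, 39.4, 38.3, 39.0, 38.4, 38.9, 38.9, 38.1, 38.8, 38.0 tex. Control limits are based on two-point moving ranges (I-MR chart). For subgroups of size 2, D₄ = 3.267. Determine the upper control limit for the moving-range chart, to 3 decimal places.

Moving ranges: 0.8, 0.1, 0.7, 0.0, 0.4, 1.3, 0.6, 0.0, 0.9, 1.1, 0.7, 0.6, 0.5, 0.0, 0.8, 0.7, 0.8; M̄R̄ = 10.0000 / 17 = 0.5882
UCL_MR = D₄·M̄R̄ = 3.267 × 0.5882 = 1.9218

1.922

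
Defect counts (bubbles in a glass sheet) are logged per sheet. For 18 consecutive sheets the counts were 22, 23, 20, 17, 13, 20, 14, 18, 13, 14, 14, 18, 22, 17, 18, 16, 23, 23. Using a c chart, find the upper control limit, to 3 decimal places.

30.803

c̄ = (22 + 23 + 20 + 17 + 13 + 20 + 14 + 18 + 13 + 14 + 14 + 18 + 22 + 17 + 18 + 16 + 23 + 23) / 18 = 325 / 18 = 18.0556
UCL = c̄ + 3√c̄ = 18.0556 + 3 × √18.0556 = 18.0556 + 3 × 4.2492 = 30.8031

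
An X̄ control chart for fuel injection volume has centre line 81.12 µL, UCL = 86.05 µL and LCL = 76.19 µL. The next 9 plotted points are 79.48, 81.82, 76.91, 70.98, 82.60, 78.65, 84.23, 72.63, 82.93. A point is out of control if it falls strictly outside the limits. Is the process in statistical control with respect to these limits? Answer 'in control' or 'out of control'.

out of control

Compare each point to [76.19, 86.05]: sample 4 = 70.98 < LCL; sample 8 = 72.63 < LCL.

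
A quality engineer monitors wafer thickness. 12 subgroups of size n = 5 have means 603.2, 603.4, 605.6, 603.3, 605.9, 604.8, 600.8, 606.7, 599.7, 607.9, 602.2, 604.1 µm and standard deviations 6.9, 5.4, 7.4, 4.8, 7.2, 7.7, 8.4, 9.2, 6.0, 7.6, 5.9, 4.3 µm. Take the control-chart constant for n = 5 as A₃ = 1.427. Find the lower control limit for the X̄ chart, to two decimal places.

594.36

X̄̄ = (603.2 + 603.4 + 605.6 + 603.3 + 605.9 + 604.8 + 600.8 + 606.7 + 599.7 + 607.9 + 602.2 + 604.1) / 12 = 603.9667
s̄ = (6.9 + 5.4 + 7.4 + 4.8 + 7.2 + 7.7 + 8.4 + 9.2 + 6.0 + 7.6 + 5.9 + 4.3) / 12 = 6.7333
LCL = X̄̄ − A₃·s̄ = 603.9667 − 1.427 × 6.7333 = 594.3582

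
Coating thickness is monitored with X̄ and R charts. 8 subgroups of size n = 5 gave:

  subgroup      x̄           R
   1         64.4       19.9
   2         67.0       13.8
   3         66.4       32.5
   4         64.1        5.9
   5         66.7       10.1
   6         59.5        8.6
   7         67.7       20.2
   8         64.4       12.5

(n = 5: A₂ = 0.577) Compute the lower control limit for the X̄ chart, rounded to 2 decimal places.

X̄̄ = (64.4 + 67.0 + 66.4 + 64.1 + 66.7 + 59.5 + 67.7 + 64.4) / 8 = 520.2000 / 8 = 65.0250
R̄ = (19.9 + 13.8 + 32.5 + 5.9 + 10.1 + 8.6 + 20.2 + 12.5) / 8 = 123.5000 / 8 = 15.4375
LCL = X̄̄ − A₂·R̄ = 65.0250 − 0.577 × 15.4375 = 56.1176

56.12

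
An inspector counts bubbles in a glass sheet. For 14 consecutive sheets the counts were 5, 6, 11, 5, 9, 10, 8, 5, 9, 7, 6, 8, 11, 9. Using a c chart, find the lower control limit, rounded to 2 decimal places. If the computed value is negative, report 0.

0.00

c̄ = (5 + 6 + 11 + 5 + 9 + 10 + 8 + 5 + 9 + 7 + 6 + 8 + 11 + 9) / 14 = 109 / 14 = 7.7857
LCL = c̄ − 3√c̄ = 7.7857 − 3 × 2.7903 = -0.5852 → 0 (cannot be negative)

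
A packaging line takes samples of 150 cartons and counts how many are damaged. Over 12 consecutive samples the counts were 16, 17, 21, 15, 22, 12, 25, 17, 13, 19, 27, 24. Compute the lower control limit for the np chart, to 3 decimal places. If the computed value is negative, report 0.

6.780

p̄ = Σdᵢ / (k·n) = 228 / (12 × 150) = 0.12667
LCL = np̄ − 3·√(np̄(1−p̄)) = 19.0000 − 3 × 4.0735 = 6.7795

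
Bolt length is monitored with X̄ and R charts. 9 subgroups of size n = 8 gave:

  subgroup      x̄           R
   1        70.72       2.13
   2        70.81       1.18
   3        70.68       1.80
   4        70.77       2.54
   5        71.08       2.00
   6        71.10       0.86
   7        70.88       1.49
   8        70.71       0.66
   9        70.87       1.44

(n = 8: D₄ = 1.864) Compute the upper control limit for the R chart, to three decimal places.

R̄ = (2.13 + 1.18 + 1.80 + 2.54 + 2.00 + 0.86 + 1.49 + 0.66 + 1.44) / 9 = 14.1000 / 9 = 1.5667
UCL_R = D₄·R̄ = 1.864 × 1.5667 = 2.9203

2.920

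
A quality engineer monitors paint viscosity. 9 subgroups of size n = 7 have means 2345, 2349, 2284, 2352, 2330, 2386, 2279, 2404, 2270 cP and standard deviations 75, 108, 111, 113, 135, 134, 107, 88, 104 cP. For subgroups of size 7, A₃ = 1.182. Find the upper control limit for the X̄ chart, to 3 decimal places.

2461.272

X̄̄ = (2345 + 2349 + 2284 + 2352 + 2330 + 2386 + 2279 + 2404 + 2270) / 9 = 2333.2222
s̄ = (75 + 108 + 111 + 113 + 135 + 134 + 107 + 88 + 104) / 9 = 108.3333
UCL = X̄̄ + A₃·s̄ = 2333.2222 + 1.182 × 108.3333 = 2461.2722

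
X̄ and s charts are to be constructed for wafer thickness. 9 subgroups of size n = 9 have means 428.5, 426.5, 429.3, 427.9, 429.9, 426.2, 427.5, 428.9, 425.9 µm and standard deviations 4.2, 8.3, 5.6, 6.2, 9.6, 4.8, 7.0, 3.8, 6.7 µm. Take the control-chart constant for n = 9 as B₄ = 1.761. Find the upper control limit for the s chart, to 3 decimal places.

s̄ = (4.2 + 8.3 + 5.6 + 6.2 + 9.6 + 4.8 + 7.0 + 3.8 + 6.7) / 9 = 6.2444
UCL_s = B₄·s̄ = 1.761 × 6.2444 = 10.9965

10.996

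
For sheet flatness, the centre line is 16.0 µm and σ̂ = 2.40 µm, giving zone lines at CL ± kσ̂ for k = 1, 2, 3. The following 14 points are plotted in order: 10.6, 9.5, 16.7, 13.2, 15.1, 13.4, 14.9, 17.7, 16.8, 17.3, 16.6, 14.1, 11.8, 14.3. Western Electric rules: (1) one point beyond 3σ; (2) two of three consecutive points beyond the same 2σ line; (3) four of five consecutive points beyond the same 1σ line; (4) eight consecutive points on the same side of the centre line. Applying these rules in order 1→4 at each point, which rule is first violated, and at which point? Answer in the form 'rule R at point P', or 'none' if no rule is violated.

Zone of each point (C = within 1σ̂, B = 1σ̂–2σ̂, A = 2σ̂–3σ̂, * = beyond 3σ̂; sign = side of CL): 1:-A, 2:-A, 3:+C, 4:-B, 5:-C, 6:-B, 7:-C, 8:+C, 9:+C, 10:+C, 11:+C, 12:-C, 13:-B, 14:-C
Rule 2 (two of three consecutive points beyond the same 2σ limit) is satisfied at point 2.

rule 2 at point 2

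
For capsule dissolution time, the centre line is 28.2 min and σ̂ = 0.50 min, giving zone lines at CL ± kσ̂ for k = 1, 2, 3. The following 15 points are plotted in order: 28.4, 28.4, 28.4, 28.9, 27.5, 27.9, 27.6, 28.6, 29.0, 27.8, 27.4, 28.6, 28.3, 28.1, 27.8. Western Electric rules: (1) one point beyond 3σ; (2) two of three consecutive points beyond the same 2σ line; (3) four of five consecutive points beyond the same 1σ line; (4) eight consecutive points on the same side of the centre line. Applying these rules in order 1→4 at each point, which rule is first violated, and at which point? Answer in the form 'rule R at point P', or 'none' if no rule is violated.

Zone of each point (C = within 1σ̂, B = 1σ̂–2σ̂, A = 2σ̂–3σ̂, * = beyond 3σ̂; sign = side of CL): 1:+C, 2:+C, 3:+C, 4:+B, 5:-B, 6:-C, 7:-B, 8:+C, 9:+B, 10:-C, 11:-B, 12:+C, 13:+C, 14:-C, 15:-C
No rule fires across all 15 points.

none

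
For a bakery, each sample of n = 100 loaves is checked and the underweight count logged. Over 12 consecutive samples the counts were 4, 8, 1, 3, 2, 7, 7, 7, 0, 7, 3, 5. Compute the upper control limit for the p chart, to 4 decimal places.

p̄ = Σdᵢ / (k·n) = 54 / (12 × 100) = 0.04500
UCL = p̄ + 3·√(p̄(1−p̄)/n) = 0.04500 + 3 × √(0.04500×0.95500/100) = 0.04500 + 3 × 0.02073 = 0.10719

0.1072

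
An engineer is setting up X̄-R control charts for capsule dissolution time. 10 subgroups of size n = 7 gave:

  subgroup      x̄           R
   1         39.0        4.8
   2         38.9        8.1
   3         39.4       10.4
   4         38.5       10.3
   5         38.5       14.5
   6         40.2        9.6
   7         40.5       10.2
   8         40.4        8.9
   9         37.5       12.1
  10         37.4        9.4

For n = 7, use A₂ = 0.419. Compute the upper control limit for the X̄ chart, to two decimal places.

X̄̄ = (39.0 + 38.9 + 39.4 + 38.5 + 38.5 + 40.2 + 40.5 + 40.4 + 37.5 + 37.4) / 10 = 390.3000 / 10 = 39.0300
R̄ = (4.8 + 8.1 + 10.4 + 10.3 + 14.5 + 9.6 + 10.2 + 8.9 + 12.1 + 9.4) / 10 = 98.3000 / 10 = 9.8300
UCL = X̄̄ + A₂·R̄ = 39.0300 + 0.419 × 9.8300 = 43.1488

43.15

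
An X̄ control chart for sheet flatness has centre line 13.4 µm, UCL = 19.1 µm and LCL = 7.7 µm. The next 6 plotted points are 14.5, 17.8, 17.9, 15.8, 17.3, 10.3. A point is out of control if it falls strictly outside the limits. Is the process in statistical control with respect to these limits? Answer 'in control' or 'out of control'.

All 6 points lie within [7.7, 19.1].

in control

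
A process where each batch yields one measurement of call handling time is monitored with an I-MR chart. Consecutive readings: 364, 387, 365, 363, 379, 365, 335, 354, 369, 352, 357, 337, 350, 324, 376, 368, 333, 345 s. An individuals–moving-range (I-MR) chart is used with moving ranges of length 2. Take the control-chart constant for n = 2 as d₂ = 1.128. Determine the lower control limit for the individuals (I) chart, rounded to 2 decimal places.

305.36

X̄ = (364 + 387 + 365 + 363 + 379 + 365 + 335 + 354 + 369 + 352 + 357 + 337 + 350 + 324 + 376 + 368 + 333 + 345) / 18 = 356.8333
Moving ranges: 23, 22, 2, 16, 14, 30, 19, 15, 17, 5, 20, 13, 26, 52, 8, 35, 12; M̄R̄ = 329.0000 / 17 = 19.3529
LCL = X̄ − 3·M̄R̄/d₂ = 356.8333 − 3 × 19.3529 / 1.128 = 305.3627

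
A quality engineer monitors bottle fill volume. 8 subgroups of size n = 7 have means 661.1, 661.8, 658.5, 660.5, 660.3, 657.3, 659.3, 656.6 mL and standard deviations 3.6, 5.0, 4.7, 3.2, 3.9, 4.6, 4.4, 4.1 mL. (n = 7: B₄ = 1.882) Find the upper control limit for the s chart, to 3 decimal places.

s̄ = (3.6 + 5.0 + 4.7 + 3.2 + 3.9 + 4.6 + 4.4 + 4.1) / 8 = 4.1875
UCL_s = B₄·s̄ = 1.882 × 4.1875 = 7.8809

7.881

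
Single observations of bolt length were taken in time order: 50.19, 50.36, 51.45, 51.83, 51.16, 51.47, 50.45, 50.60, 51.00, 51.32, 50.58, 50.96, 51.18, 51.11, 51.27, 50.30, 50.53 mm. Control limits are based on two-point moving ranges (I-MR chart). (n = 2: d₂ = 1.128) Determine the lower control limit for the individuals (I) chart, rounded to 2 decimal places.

X̄ = (50.19 + 50.36 + 51.45 + 51.83 + 51.16 + 51.47 + 50.45 + 50.60 + 51.00 + 51.32 + 50.58 + 50.96 + 51.18 + 51.11 + 51.27 + 50.30 + 50.53) / 17 = 50.9271
Moving ranges: 0.17, 1.09, 0.38, 0.67, 0.31, 1.02, 0.15, 0.40, 0.32, 0.74, 0.38, 0.22, 0.07, 0.16, 0.97, 0.23; M̄R̄ = 7.2800 / 16 = 0.4550
LCL = X̄ − 3·M̄R̄/d₂ = 50.9271 − 3 × 0.4550 / 1.128 = 49.7170

49.72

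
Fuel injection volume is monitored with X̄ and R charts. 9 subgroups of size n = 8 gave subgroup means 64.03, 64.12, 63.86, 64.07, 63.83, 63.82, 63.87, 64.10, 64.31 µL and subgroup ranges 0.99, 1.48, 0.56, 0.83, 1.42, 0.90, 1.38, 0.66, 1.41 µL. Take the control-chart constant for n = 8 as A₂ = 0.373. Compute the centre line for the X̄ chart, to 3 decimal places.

X̄̄ = (64.03 + 64.12 + 63.86 + 64.07 + 63.83 + 63.82 + 63.87 + 64.10 + 64.31) / 9 = 576.0100 / 9 = 64.0011
CL = X̄̄ = 64.0011

64.001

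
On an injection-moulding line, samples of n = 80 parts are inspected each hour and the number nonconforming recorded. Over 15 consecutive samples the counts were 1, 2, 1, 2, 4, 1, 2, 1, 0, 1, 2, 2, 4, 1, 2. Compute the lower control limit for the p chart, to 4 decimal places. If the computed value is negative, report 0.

0.0000

p̄ = Σdᵢ / (k·n) = 26 / (15 × 80) = 0.02167
LCL = p̄ − 3·√(p̄(1−p̄)/n) = 0.02167 − 3 × 0.01628 = -0.02717 → 0 (negative, so LCL = 0)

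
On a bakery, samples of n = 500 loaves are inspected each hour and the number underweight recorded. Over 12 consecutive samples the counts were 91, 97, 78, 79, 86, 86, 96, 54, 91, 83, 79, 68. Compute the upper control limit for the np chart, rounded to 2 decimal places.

p̄ = Σdᵢ / (k·n) = 988 / (12 × 500) = 0.16467
UCL = np̄ + 3·√(np̄(1−p̄)) = 82.3333 + 3 × √(82.3333×0.83533) = 82.3333 + 3 × 8.2931 = 107.2127

107.21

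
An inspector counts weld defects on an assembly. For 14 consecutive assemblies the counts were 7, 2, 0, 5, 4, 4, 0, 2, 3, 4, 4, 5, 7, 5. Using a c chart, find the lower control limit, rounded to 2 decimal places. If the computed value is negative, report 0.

0.00

c̄ = (7 + 2 + 0 + 5 + 4 + 4 + 0 + 2 + 3 + 4 + 4 + 5 + 7 + 5) / 14 = 52 / 14 = 3.7143
LCL = c̄ − 3√c̄ = 3.7143 − 3 × 1.9272 = -2.0675 → 0 (cannot be negative)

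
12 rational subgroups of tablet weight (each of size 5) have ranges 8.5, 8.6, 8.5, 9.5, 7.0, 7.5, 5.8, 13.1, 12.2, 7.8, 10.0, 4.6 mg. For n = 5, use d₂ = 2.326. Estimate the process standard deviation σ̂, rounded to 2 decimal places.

R̄ = (8.5 + 8.6 + 8.5 + 9.5 + 7.0 + 7.5 + 5.8 + 13.1 + 12.2 + 7.8 + 10.0 + 4.6) / 12 = 8.5917
σ̂ = R̄ / d₂ = 8.5917 / 2.326 = 3.6938

3.69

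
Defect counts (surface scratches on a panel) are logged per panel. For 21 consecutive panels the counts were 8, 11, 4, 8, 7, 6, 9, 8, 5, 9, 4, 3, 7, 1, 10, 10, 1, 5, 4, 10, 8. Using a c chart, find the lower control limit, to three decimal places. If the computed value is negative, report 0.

c̄ = (8 + 11 + 4 + 8 + 7 + 6 + 9 + 8 + 5 + 9 + 4 + 3 + 7 + 1 + 10 + 10 + 1 + 5 + 4 + 10 + 8) / 21 = 138 / 21 = 6.5714
LCL = c̄ − 3√c̄ = 6.5714 − 3 × 2.5635 = -1.1190 → 0 (cannot be negative)

0.000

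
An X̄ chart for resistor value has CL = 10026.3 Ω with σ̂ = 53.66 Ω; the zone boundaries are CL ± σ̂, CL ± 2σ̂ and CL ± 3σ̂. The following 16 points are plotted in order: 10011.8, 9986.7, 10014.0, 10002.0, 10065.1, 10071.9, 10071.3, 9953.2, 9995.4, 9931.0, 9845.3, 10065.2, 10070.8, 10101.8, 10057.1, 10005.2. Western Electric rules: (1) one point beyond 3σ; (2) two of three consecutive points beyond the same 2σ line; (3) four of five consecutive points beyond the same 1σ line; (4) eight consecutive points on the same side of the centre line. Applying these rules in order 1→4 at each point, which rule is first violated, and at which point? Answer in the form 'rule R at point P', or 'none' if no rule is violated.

Zone of each point (C = within 1σ̂, B = 1σ̂–2σ̂, A = 2σ̂–3σ̂, * = beyond 3σ̂; sign = side of CL): 1:-C, 2:-C, 3:-C, 4:-C, 5:+C, 6:+C, 7:+C, 8:-B, 9:-C, 10:-B, 11:-*, 12:+C, 13:+C, 14:+B, 15:+C, 16:-C
Rule 1 (one point beyond the 3σ limits) is satisfied at point 11.

rule 1 at point 11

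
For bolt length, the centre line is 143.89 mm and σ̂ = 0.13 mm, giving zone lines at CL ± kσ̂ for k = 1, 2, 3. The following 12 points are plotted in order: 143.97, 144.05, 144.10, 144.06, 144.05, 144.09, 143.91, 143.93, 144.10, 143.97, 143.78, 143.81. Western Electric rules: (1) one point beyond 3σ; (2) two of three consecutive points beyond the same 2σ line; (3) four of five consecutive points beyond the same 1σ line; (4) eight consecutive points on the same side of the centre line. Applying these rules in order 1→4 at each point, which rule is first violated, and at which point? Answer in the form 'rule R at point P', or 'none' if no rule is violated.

Zone of each point (C = within 1σ̂, B = 1σ̂–2σ̂, A = 2σ̂–3σ̂, * = beyond 3σ̂; sign = side of CL): 1:+C, 2:+B, 3:+B, 4:+B, 5:+B, 6:+B, 7:+C, 8:+C, 9:+B, 10:+C, 11:-C, 12:-C
Rule 3 (four of five consecutive points beyond the same 1σ limit) is satisfied at point 5.

rule 3 at point 5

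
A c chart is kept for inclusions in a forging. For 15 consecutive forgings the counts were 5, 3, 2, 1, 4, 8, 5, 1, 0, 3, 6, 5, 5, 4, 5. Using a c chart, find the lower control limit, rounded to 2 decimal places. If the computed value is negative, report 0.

c̄ = (5 + 3 + 2 + 1 + 4 + 8 + 5 + 1 + 0 + 3 + 6 + 5 + 5 + 4 + 5) / 15 = 57 / 15 = 3.8000
LCL = c̄ − 3√c̄ = 3.8000 − 3 × 1.9494 = -2.0481 → 0 (cannot be negative)

0.00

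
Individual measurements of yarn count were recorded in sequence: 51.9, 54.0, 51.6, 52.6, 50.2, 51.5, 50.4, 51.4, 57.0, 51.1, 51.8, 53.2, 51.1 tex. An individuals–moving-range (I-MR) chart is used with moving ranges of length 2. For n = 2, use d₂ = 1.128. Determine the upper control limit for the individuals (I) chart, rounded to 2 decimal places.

58.12

X̄ = (51.9 + 54.0 + 51.6 + 52.6 + 50.2 + 51.5 + 50.4 + 51.4 + 57.0 + 51.1 + 51.8 + 53.2 + 51.1) / 13 = 52.1385
Moving ranges: 2.1, 2.4, 1.0, 2.4, 1.3, 1.1, 1.0, 5.6, 5.9, 0.7, 1.4, 2.1; M̄R̄ = 27.0000 / 12 = 2.2500
UCL = X̄ + 3·M̄R̄/d₂ = 52.1385 + 3 × 2.2500 / 1.128 = 58.1225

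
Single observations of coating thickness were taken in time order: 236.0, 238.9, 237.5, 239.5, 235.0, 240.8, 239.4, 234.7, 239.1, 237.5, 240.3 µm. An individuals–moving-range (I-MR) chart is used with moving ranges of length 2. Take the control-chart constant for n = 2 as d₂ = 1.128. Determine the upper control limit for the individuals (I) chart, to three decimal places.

X̄ = (236.0 + 238.9 + 237.5 + 239.5 + 235.0 + 240.8 + 239.4 + 234.7 + 239.1 + 237.5 + 240.3) / 11 = 238.0636
Moving ranges: 2.9, 1.4, 2.0, 4.5, 5.8, 1.4, 4.7, 4.4, 1.6, 2.8; M̄R̄ = 31.5000 / 10 = 3.1500
UCL = X̄ + 3·M̄R̄/d₂ = 238.0636 + 3 × 3.1500 / 1.128 = 246.4413

246.441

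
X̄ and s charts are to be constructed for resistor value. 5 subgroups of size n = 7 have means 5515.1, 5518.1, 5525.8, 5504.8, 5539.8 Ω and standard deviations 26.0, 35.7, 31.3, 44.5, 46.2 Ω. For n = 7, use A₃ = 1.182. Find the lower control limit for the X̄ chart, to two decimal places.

5477.29

X̄̄ = (5515.1 + 5518.1 + 5525.8 + 5504.8 + 5539.8) / 5 = 5520.7200
s̄ = (26.0 + 35.7 + 31.3 + 44.5 + 46.2) / 5 = 36.7400
LCL = X̄̄ − A₃·s̄ = 5520.7200 − 1.182 × 36.7400 = 5477.2933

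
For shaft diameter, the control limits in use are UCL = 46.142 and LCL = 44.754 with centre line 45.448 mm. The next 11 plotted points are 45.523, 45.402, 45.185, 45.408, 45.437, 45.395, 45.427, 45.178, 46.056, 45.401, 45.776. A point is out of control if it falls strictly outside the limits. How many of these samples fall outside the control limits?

All 11 points lie within [44.754, 46.142].

0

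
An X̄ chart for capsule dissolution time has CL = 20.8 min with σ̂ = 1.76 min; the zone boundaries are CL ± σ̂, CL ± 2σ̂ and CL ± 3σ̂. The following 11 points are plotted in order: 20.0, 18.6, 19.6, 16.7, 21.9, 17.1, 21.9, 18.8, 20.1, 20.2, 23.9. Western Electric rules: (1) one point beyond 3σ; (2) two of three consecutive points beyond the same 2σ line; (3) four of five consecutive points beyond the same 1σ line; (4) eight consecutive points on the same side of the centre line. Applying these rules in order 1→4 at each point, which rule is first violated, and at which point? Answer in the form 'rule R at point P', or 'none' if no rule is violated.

rule 2 at point 6

Zone of each point (C = within 1σ̂, B = 1σ̂–2σ̂, A = 2σ̂–3σ̂, * = beyond 3σ̂; sign = side of CL): 1:-C, 2:-B, 3:-C, 4:-A, 5:+C, 6:-A, 7:+C, 8:-B, 9:-C, 10:-C, 11:+B
Rule 2 (two of three consecutive points beyond the same 2σ limit) is satisfied at point 6.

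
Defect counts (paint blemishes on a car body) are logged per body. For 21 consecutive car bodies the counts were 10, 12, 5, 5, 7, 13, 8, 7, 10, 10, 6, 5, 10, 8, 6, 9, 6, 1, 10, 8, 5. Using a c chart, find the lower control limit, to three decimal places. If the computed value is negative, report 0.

0.000

c̄ = (10 + 12 + 5 + 5 + 7 + 13 + 8 + 7 + 10 + 10 + 6 + 5 + 10 + 8 + 6 + 9 + 6 + 1 + 10 + 8 + 5) / 21 = 161 / 21 = 7.6667
LCL = c̄ − 3√c̄ = 7.6667 − 3 × 2.7689 = -0.6400 → 0 (cannot be negative)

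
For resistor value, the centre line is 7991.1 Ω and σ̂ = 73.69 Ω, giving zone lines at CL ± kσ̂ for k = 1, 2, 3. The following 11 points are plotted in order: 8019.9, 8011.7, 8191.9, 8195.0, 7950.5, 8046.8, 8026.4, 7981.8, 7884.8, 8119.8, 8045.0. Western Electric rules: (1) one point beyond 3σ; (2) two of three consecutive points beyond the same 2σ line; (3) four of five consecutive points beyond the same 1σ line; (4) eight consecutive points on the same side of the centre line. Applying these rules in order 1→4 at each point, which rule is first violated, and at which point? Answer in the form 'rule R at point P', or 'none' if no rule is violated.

rule 2 at point 4

Zone of each point (C = within 1σ̂, B = 1σ̂–2σ̂, A = 2σ̂–3σ̂, * = beyond 3σ̂; sign = side of CL): 1:+C, 2:+C, 3:+A, 4:+A, 5:-C, 6:+C, 7:+C, 8:-C, 9:-B, 10:+B, 11:+C
Rule 2 (two of three consecutive points beyond the same 2σ limit) is satisfied at point 4.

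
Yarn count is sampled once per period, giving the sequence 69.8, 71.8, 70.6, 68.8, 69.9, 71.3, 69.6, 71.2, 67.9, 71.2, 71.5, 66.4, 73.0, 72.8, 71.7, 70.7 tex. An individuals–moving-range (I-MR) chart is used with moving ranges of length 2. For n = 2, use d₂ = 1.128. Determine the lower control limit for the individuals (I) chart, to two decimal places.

64.89

X̄ = (69.8 + 71.8 + 70.6 + 68.8 + 69.9 + 71.3 + 69.6 + 71.2 + 67.9 + 71.2 + 71.5 + 66.4 + 73.0 + 72.8 + 71.7 + 70.7) / 16 = 70.5125
Moving ranges: 2.0, 1.2, 1.8, 1.1, 1.4, 1.7, 1.6, 3.3, 3.3, 0.3, 5.1, 6.6, 0.2, 1.1, 1.0; M̄R̄ = 31.7000 / 15 = 2.1133
LCL = X̄ − 3·M̄R̄/d₂ = 70.5125 − 3 × 2.1133 / 1.128 = 64.8919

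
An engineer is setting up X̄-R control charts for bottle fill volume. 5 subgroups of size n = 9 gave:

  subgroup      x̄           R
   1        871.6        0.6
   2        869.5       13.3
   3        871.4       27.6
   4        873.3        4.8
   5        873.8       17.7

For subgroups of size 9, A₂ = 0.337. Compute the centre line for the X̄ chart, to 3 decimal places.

X̄̄ = (871.6 + 869.5 + 871.4 + 873.3 + 873.8) / 5 = 4359.6000 / 5 = 871.9200
CL = X̄̄ = 871.9200

871.920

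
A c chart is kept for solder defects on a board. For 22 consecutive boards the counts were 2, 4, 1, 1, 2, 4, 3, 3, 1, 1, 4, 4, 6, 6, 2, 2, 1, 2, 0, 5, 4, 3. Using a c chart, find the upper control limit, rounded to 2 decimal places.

7.77

c̄ = (2 + 4 + 1 + 1 + 2 + 4 + 3 + 3 + 1 + 1 + 4 + 4 + 6 + 6 + 2 + 2 + 1 + 2 + 0 + 5 + 4 + 3) / 22 = 61 / 22 = 2.7727
UCL = c̄ + 3√c̄ = 2.7727 + 3 × √2.7727 = 2.7727 + 3 × 1.6652 = 7.7682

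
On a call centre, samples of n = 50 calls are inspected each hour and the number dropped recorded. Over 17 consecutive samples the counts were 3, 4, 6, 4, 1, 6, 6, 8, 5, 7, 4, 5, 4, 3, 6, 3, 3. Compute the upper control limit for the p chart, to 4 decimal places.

p̄ = Σdᵢ / (k·n) = 78 / (17 × 50) = 0.09176
UCL = p̄ + 3·√(p̄(1−p̄)/n) = 0.09176 + 3 × √(0.09176×0.90824/50) = 0.09176 + 3 × 0.04083 = 0.21425

0.2142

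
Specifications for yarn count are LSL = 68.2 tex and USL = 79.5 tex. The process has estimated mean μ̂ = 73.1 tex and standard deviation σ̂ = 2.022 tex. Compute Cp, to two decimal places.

0.93

Cp = (USL − LSL) / (6σ̂) = (79.5 − 68.2) / (6 × 2.022) = 11.3000 / 12.1320 = 0.9314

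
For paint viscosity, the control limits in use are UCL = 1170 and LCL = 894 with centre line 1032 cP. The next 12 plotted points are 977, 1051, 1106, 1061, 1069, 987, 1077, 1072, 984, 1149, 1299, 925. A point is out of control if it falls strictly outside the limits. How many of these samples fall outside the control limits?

1

Compare each point to [894, 1170]: sample 11 = 1299 > UCL.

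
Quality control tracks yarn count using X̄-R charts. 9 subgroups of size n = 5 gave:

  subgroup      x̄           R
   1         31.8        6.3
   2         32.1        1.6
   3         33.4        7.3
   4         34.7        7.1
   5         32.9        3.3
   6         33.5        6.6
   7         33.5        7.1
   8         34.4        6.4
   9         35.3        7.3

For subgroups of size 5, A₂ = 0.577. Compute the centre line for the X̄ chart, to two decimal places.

33.51

X̄̄ = (31.8 + 32.1 + 33.4 + 34.7 + 32.9 + 33.5 + 33.5 + 34.4 + 35.3) / 9 = 301.6000 / 9 = 33.5111
CL = X̄̄ = 33.5111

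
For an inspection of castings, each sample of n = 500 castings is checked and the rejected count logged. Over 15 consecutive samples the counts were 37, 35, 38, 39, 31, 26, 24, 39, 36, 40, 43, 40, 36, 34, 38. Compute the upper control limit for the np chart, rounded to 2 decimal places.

53.01

p̄ = Σdᵢ / (k·n) = 536 / (15 × 500) = 0.07147
UCL = np̄ + 3·√(np̄(1−p̄)) = 35.7333 + 3 × √(35.7333×0.92853) = 35.7333 + 3 × 5.7602 = 53.0139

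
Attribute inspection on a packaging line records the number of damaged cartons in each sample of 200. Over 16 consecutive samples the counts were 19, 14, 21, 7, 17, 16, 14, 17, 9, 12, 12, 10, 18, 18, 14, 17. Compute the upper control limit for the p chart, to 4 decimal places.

0.1288

p̄ = Σdᵢ / (k·n) = 235 / (16 × 200) = 0.07344
UCL = p̄ + 3·√(p̄(1−p̄)/n) = 0.07344 + 3 × √(0.07344×0.92656/200) = 0.07344 + 3 × 0.01845 = 0.12877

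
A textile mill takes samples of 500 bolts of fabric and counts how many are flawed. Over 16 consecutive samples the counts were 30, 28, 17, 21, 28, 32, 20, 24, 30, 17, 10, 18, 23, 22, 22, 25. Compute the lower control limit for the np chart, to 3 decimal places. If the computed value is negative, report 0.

p̄ = Σdᵢ / (k·n) = 367 / (16 × 500) = 0.04587
LCL = np̄ − 3·√(np̄(1−p̄)) = 22.9375 − 3 × 4.6782 = 8.9030

8.903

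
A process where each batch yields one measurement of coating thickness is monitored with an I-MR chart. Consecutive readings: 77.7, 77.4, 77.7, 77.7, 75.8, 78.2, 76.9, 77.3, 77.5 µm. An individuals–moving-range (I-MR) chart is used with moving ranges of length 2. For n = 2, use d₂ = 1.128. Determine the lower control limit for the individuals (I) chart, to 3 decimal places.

75.095

X̄ = (77.7 + 77.4 + 77.7 + 77.7 + 75.8 + 78.2 + 76.9 + 77.3 + 77.5) / 9 = 77.3556
Moving ranges: 0.3, 0.3, 0.0, 1.9, 2.4, 1.3, 0.4, 0.2; M̄R̄ = 6.8000 / 8 = 0.8500
LCL = X̄ − 3·M̄R̄/d₂ = 77.3556 − 3 × 0.8500 / 1.128 = 75.0949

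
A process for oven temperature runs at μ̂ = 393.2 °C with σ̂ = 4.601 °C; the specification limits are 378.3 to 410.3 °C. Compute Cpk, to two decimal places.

Cpu = (USL − μ̂) / (3σ̂) = (410.3 − 393.2) / (3 × 4.601) = 1.2389; Cpl = (μ̂ − LSL) / (3σ̂) = (393.2 − 378.3) / (3 × 4.601) = 1.0795; Cpk = min(Cpu, Cpl) = 1.0795

1.08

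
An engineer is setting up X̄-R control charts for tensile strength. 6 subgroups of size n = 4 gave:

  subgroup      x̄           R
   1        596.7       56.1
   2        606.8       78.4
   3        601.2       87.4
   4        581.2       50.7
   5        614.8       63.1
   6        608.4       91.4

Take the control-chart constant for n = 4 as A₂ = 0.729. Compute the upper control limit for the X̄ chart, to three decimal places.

X̄̄ = (596.7 + 606.8 + 601.2 + 581.2 + 614.8 + 608.4) / 6 = 3609.1000 / 6 = 601.5167
R̄ = (56.1 + 78.4 + 87.4 + 50.7 + 63.1 + 91.4) / 6 = 427.1000 / 6 = 71.1833
UCL = X̄̄ + A₂·R̄ = 601.5167 + 0.729 × 71.1833 = 653.4093

653.409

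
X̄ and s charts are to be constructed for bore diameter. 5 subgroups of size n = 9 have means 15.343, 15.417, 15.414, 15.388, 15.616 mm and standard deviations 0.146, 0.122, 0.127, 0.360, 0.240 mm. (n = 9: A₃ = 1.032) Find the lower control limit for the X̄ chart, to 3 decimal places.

15.230

X̄̄ = (15.343 + 15.417 + 15.414 + 15.388 + 15.616) / 5 = 15.4356
s̄ = (0.146 + 0.122 + 0.127 + 0.360 + 0.240) / 5 = 0.1990
LCL = X̄̄ − A₃·s̄ = 15.4356 − 1.032 × 0.1990 = 15.2302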